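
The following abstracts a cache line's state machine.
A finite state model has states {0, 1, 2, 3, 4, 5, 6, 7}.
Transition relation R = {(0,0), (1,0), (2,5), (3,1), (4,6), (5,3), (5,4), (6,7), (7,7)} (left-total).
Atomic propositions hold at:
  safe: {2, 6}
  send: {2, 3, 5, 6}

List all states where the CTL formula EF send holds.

EF send: least fixpoint, start Z0 = {2, 3, 5, 6}, add states with some successor in Z. Z1 = {2, 3, 4, 5, 6}; fixed.
Sat(EF send) = {2, 3, 4, 5, 6}

{2, 3, 4, 5, 6}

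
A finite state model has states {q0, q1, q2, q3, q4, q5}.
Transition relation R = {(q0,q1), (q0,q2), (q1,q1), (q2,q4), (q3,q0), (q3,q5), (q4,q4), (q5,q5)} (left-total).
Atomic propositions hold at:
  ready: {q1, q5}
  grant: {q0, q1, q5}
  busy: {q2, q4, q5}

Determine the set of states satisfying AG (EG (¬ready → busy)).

Sat(¬ready) = {q0, q2, q3, q4}
Sat(¬ready → busy) = {q1, q2, q4, q5}
EG (¬ready → busy): greatest fixpoint, start Z0 = {q1, q2, q4, q5}, keep only states in Sat with some successor in Z. Already a fixed point.
Sat(EG (¬ready → busy)) = {q1, q2, q4, q5}
AG (EG (¬ready → busy)): greatest fixpoint, start Z0 = {q1, q2, q4, q5}, keep only states in Sat with every successor in Z. Already a fixed point.
Sat(AG (EG (¬ready → busy))) = {q1, q2, q4, q5}

{q1, q2, q4, q5}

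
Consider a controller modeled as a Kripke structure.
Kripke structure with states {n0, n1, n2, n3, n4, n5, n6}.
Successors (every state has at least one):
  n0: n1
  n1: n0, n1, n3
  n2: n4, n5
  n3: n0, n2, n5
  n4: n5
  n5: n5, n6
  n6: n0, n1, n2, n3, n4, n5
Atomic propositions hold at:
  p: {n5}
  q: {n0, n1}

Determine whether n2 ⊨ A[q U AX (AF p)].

Yes

AF p: least fixpoint, start Z0 = {n5}, add states with every successor in Z. Z1 = {n4, n5}; Z2 = {n2, n4, n5}; fixed.
Sat(AF p) = {n2, n4, n5}
Sat(AX (AF p)) = {s : every successor in {n2, n4, n5}} = {n2, n4}
A[q U AX (AF p)]: least fixpoint, start Z0 = Sat(AX (AF p)) = {n2, n4}, add states in Sat(q) with every successor in Z. Already a fixed point.
Sat(A[q U AX (AF p)]) = {n2, n4}
n2 ∈ Sat(A[q U AX (AF p)]) = {n2, n4}, so the formula holds at n2.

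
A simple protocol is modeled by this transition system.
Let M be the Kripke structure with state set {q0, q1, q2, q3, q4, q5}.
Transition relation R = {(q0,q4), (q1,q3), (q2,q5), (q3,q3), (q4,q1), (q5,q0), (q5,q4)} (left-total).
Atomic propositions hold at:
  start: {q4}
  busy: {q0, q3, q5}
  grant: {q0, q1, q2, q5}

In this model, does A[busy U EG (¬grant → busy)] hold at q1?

Sat(¬grant) = {q3, q4}
Sat(¬grant → busy) = {q0, q1, q2, q3, q5}
EG (¬grant → busy): greatest fixpoint, start Z0 = {q0, q1, q2, q3, q5}, keep only states in Sat with some successor in Z. Z1 = {q1, q2, q3, q5}; Z2 = {q1, q2, q3}; Z3 = {q1, q3}; fixed.
Sat(EG (¬grant → busy)) = {q1, q3}
A[busy U EG (¬grant → busy)]: least fixpoint, start Z0 = Sat(EG (¬grant → busy)) = {q1, q3}, add states in Sat(busy) with every successor in Z. Already a fixed point.
Sat(A[busy U EG (¬grant → busy)]) = {q1, q3}
q1 ∈ Sat(A[busy U EG (¬grant → busy)]) = {q1, q3}, so the formula holds at q1.

Yes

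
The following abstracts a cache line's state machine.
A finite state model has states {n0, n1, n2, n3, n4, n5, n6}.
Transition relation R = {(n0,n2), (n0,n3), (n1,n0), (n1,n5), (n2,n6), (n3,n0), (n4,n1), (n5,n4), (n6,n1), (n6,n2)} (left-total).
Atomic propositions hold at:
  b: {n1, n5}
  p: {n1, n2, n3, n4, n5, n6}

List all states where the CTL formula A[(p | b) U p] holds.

{n1, n2, n3, n4, n5, n6}

Sat(p | b) = {n1, n2, n3, n4, n5, n6}
A[(p | b) U p]: least fixpoint, start Z0 = Sat(p) = {n1, n2, n3, n4, n5, n6}, add states in Sat(p | b) with every successor in Z. Already a fixed point.
Sat(A[(p | b) U p]) = {n1, n2, n3, n4, n5, n6}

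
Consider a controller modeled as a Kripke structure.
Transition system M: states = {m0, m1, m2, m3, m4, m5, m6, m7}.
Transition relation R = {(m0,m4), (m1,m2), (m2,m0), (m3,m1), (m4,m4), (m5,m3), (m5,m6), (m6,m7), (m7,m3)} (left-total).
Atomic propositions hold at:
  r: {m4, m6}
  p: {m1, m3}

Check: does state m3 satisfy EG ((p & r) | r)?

No

Sat(p & r) = ∅
Sat((p & r) | r) = {m4, m6}
EG ((p & r) | r): greatest fixpoint, start Z0 = {m4, m6}, keep only states in Sat with some successor in Z. Z1 = {m4}; fixed.
Sat(EG ((p & r) | r)) = {m4}
m3 ∉ Sat(EG ((p & r) | r)) = {m4}, so the formula does not hold at m3.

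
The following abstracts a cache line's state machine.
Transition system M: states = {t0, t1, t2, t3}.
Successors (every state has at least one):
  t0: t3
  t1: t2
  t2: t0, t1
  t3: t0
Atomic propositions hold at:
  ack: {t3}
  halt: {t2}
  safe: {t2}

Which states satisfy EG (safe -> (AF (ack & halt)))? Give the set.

{t0, t3}

Sat(ack & halt) = ∅
AF (ack & halt): least fixpoint, start Z0 = ∅, add states with every successor in Z. Already a fixed point.
Sat(AF (ack & halt)) = ∅
Sat(safe -> (AF (ack & halt))) = {t0, t1, t3}
EG (safe -> (AF (ack & halt))): greatest fixpoint, start Z0 = {t0, t1, t3}, keep only states in Sat with some successor in Z. Z1 = {t0, t3}; fixed.
Sat(EG (safe -> (AF (ack & halt)))) = {t0, t3}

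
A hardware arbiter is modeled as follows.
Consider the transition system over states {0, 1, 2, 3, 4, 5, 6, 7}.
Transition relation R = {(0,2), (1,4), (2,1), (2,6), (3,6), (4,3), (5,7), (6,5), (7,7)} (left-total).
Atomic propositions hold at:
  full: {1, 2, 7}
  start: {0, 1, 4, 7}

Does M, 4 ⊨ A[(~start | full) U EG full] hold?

Sat(~start) = {2, 3, 5, 6}
Sat(~start | full) = {1, 2, 3, 5, 6, 7}
EG full: greatest fixpoint, start Z0 = {1, 2, 7}, keep only states in Sat with some successor in Z. Z1 = {2, 7}; Z2 = {7}; fixed.
Sat(EG full) = {7}
A[(~start | full) U EG full]: least fixpoint, start Z0 = Sat(EG full) = {7}, add states in Sat(~start | full) with every successor in Z. Z1 = {5, 7}; Z2 = {5, 6, 7}; Z3 = {3, 5, 6, 7}; fixed.
Sat(A[(~start | full) U EG full]) = {3, 5, 6, 7}
4 ∉ Sat(A[(~start | full) U EG full]) = {3, 5, 6, 7}, so the formula does not hold at 4.

No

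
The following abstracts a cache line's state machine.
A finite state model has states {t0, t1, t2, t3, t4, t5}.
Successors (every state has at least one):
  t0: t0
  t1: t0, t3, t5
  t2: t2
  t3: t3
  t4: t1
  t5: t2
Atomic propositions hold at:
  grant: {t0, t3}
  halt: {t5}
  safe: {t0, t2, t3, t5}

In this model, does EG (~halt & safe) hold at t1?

Sat(~halt) = {t0, t1, t2, t3, t4}
Sat(~halt & safe) = {t0, t2, t3}
EG (~halt & safe): greatest fixpoint, start Z0 = {t0, t2, t3}, keep only states in Sat with some successor in Z. Already a fixed point.
Sat(EG (~halt & safe)) = {t0, t2, t3}
t1 ∉ Sat(EG (~halt & safe)) = {t0, t2, t3}, so the formula does not hold at t1.

No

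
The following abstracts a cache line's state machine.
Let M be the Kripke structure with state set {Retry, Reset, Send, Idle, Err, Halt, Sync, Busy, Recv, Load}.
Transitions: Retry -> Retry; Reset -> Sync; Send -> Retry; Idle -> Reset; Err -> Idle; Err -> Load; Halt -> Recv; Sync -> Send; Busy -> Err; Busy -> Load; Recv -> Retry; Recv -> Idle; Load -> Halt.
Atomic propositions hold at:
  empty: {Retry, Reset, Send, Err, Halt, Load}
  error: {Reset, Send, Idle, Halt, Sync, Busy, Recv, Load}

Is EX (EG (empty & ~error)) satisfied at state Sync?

No

Sat(~error) = {Retry, Err}
Sat(empty & ~error) = {Retry, Err}
EG (empty & ~error): greatest fixpoint, start Z0 = {Retry, Err}, keep only states in Sat with some successor in Z. Z1 = {Retry}; fixed.
Sat(EG (empty & ~error)) = {Retry}
Sat(EX (EG (empty & ~error))) = {s : some successor in {Retry}} = {Retry, Send, Recv}
Sync ∉ Sat(EX (EG (empty & ~error))) = {Retry, Send, Recv}, so the formula does not hold at Sync.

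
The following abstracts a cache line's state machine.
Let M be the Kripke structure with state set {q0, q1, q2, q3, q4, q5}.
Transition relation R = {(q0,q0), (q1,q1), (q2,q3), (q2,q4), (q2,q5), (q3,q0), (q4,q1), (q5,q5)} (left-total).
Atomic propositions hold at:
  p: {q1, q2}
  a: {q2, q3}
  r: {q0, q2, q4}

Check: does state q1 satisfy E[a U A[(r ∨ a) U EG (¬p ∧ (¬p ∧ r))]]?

Sat(r ∨ a) = {q0, q2, q3, q4}
Sat(¬p) = {q0, q3, q4, q5}
Sat(¬p ∧ r) = {q0, q4}
Sat(¬p ∧ (¬p ∧ r)) = {q0, q4}
EG (¬p ∧ (¬p ∧ r)): greatest fixpoint, start Z0 = {q0, q4}, keep only states in Sat with some successor in Z. Z1 = {q0}; fixed.
Sat(EG (¬p ∧ (¬p ∧ r))) = {q0}
A[(r ∨ a) U EG (¬p ∧ (¬p ∧ r))]: least fixpoint, start Z0 = Sat(EG (¬p ∧ (¬p ∧ r))) = {q0}, add states in Sat(r ∨ a) with every successor in Z. Z1 = {q0, q3}; fixed.
Sat(A[(r ∨ a) U EG (¬p ∧ (¬p ∧ r))]) = {q0, q3}
E[a U A[(r ∨ a) U EG (¬p ∧ (¬p ∧ r))]]: least fixpoint, start Z0 = Sat(A[(r ∨ a) U EG (¬p ∧ (¬p ∧ r))]) = {q0, q3}, add states in Sat(a) with some successor in Z. Z1 = {q0, q2, q3}; fixed.
Sat(E[a U A[(r ∨ a) U EG (¬p ∧ (¬p ∧ r))]]) = {q0, q2, q3}
q1 ∉ Sat(E[a U A[(r ∨ a) U EG (¬p ∧ (¬p ∧ r))]]) = {q0, q2, q3}, so the formula does not hold at q1.

No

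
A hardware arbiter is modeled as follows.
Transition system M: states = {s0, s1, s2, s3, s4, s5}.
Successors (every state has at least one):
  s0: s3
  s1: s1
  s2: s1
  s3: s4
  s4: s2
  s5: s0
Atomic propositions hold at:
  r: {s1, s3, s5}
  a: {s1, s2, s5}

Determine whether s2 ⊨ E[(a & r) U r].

Sat(a & r) = {s1, s5}
E[(a & r) U r]: least fixpoint, start Z0 = Sat(r) = {s1, s3, s5}, add states in Sat(a & r) with some successor in Z. Already a fixed point.
Sat(E[(a & r) U r]) = {s1, s3, s5}
s2 ∉ Sat(E[(a & r) U r]) = {s1, s3, s5}, so the formula does not hold at s2.

No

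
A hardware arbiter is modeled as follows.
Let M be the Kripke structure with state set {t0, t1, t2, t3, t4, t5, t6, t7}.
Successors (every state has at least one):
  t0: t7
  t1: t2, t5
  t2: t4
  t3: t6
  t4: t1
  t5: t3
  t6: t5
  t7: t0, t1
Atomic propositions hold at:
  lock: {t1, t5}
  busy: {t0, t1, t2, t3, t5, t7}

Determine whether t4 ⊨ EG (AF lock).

Yes

AF lock: least fixpoint, start Z0 = {t1, t5}, add states with every successor in Z. Z1 = {t1, t4, t5, t6}; Z2 = {t1, t2, t3, t4, t5, t6}; fixed.
Sat(AF lock) = {t1, t2, t3, t4, t5, t6}
EG (AF lock): greatest fixpoint, start Z0 = {t1, t2, t3, t4, t5, t6}, keep only states in Sat with some successor in Z. Already a fixed point.
Sat(EG (AF lock)) = {t1, t2, t3, t4, t5, t6}
t4 ∈ Sat(EG (AF lock)) = {t1, t2, t3, t4, t5, t6}, so the formula holds at t4.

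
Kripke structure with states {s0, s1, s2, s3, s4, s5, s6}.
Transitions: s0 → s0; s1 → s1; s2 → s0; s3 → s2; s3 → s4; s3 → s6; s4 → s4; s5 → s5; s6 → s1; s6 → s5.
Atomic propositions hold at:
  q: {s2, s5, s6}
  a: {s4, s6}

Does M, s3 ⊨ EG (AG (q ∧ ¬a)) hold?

No

Sat(¬a) = {s0, s1, s2, s3, s5}
Sat(q ∧ ¬a) = {s2, s5}
AG (q ∧ ¬a): greatest fixpoint, start Z0 = {s2, s5}, keep only states in Sat with every successor in Z. Z1 = {s5}; fixed.
Sat(AG (q ∧ ¬a)) = {s5}
EG (AG (q ∧ ¬a)): greatest fixpoint, start Z0 = {s5}, keep only states in Sat with some successor in Z. Already a fixed point.
Sat(EG (AG (q ∧ ¬a))) = {s5}
s3 ∉ Sat(EG (AG (q ∧ ¬a))) = {s5}, so the formula does not hold at s3.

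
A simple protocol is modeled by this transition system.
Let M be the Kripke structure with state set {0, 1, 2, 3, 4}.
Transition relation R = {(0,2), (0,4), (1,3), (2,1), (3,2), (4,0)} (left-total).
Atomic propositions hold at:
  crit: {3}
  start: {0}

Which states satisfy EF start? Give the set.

{0, 4}

EF start: least fixpoint, start Z0 = {0}, add states with some successor in Z. Z1 = {0, 4}; fixed.
Sat(EF start) = {0, 4}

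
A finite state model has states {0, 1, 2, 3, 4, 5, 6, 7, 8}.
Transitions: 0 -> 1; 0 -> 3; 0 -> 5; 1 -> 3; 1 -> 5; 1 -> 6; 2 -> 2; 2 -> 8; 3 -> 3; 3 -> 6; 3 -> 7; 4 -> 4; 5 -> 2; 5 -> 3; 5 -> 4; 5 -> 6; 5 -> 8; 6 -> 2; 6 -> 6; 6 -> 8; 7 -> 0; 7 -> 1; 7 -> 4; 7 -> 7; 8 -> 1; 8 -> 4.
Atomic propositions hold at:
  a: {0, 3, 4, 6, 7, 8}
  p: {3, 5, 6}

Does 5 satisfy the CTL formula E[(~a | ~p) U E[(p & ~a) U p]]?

Sat(~a) = {1, 2, 5}
Sat(~p) = {0, 1, 2, 4, 7, 8}
Sat(~a | ~p) = {0, 1, 2, 4, 5, 7, 8}
Sat(p & ~a) = {5}
E[(p & ~a) U p]: least fixpoint, start Z0 = Sat(p) = {3, 5, 6}, add states in Sat(p & ~a) with some successor in Z. Already a fixed point.
Sat(E[(p & ~a) U p]) = {3, 5, 6}
E[(~a | ~p) U E[(p & ~a) U p]]: least fixpoint, start Z0 = Sat(E[(p & ~a) U p]) = {3, 5, 6}, add states in Sat(~a | ~p) with some successor in Z. Z1 = {0, 1, 3, 5, 6}; Z2 = {0, 1, 3, 5, 6, 7, 8}; Z3 = {0, 1, 2, 3, 5, 6, 7, 8}; fixed.
Sat(E[(~a | ~p) U E[(p & ~a) U p]]) = {0, 1, 2, 3, 5, 6, 7, 8}
5 ∈ Sat(E[(~a | ~p) U E[(p & ~a) U p]]) = {0, 1, 2, 3, 5, 6, 7, 8}, so the formula holds at 5.

Yes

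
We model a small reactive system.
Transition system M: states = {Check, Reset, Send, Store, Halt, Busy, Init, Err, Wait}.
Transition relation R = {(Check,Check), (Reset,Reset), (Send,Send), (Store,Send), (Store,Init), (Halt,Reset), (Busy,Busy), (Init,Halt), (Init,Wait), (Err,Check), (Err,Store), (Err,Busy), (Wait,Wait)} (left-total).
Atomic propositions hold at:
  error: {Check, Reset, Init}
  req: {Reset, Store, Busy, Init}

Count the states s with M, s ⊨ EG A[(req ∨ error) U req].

2

Sat(req ∨ error) = {Check, Reset, Store, Busy, Init}
A[(req ∨ error) U req]: least fixpoint, start Z0 = Sat(req) = {Reset, Store, Busy, Init}, add states in Sat(req ∨ error) with every successor in Z. Already a fixed point.
Sat(A[(req ∨ error) U req]) = {Reset, Store, Busy, Init}
EG A[(req ∨ error) U req]: greatest fixpoint, start Z0 = {Reset, Store, Busy, Init}, keep only states in Sat with some successor in Z. Z1 = {Reset, Store, Busy}; Z2 = {Reset, Busy}; fixed.
Sat(EG A[(req ∨ error) U req]) = {Reset, Busy}
|Sat(EG A[(req ∨ error) U req])| = |{Reset, Busy}| = 2.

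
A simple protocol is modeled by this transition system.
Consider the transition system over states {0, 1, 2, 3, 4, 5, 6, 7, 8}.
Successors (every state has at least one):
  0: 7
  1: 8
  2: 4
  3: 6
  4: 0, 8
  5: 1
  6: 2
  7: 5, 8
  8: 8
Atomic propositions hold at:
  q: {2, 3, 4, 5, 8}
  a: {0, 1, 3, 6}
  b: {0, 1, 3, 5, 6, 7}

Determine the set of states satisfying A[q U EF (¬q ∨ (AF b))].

Sat(¬q) = {0, 1, 6, 7}
AF b: least fixpoint, start Z0 = {0, 1, 3, 5, 6, 7}, add states with every successor in Z. Already a fixed point.
Sat(AF b) = {0, 1, 3, 5, 6, 7}
Sat(¬q ∨ (AF b)) = {0, 1, 3, 5, 6, 7}
EF (¬q ∨ (AF b)): least fixpoint, start Z0 = {0, 1, 3, 5, 6, 7}, add states with some successor in Z. Z1 = {0, 1, 3, 4, 5, 6, 7}; Z2 = {0, 1, 2, 3, 4, 5, 6, 7}; fixed.
Sat(EF (¬q ∨ (AF b))) = {0, 1, 2, 3, 4, 5, 6, 7}
A[q U EF (¬q ∨ (AF b))]: least fixpoint, start Z0 = Sat(EF (¬q ∨ (AF b))) = {0, 1, 2, 3, 4, 5, 6, 7}, add states in Sat(q) with every successor in Z. Already a fixed point.
Sat(A[q U EF (¬q ∨ (AF b))]) = {0, 1, 2, 3, 4, 5, 6, 7}

{0, 1, 2, 3, 4, 5, 6, 7}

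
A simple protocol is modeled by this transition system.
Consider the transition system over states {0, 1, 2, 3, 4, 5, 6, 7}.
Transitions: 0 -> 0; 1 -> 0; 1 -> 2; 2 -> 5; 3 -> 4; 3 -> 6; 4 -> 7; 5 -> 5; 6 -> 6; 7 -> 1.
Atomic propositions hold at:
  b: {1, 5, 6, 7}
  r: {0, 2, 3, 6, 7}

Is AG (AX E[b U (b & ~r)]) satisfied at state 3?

No

Sat(~r) = {1, 4, 5}
Sat(b & ~r) = {1, 5}
E[b U (b & ~r)]: least fixpoint, start Z0 = Sat((b & ~r)) = {1, 5}, add states in Sat(b) with some successor in Z. Z1 = {1, 5, 7}; fixed.
Sat(E[b U (b & ~r)]) = {1, 5, 7}
Sat(AX E[b U (b & ~r)]) = {s : every successor in {1, 5, 7}} = {2, 4, 5, 7}
AG (AX E[b U (b & ~r)]): greatest fixpoint, start Z0 = {2, 4, 5, 7}, keep only states in Sat with every successor in Z. Z1 = {2, 4, 5}; Z2 = {2, 5}; fixed.
Sat(AG (AX E[b U (b & ~r)])) = {2, 5}
3 ∉ Sat(AG (AX E[b U (b & ~r)])) = {2, 5}, so the formula does not hold at 3.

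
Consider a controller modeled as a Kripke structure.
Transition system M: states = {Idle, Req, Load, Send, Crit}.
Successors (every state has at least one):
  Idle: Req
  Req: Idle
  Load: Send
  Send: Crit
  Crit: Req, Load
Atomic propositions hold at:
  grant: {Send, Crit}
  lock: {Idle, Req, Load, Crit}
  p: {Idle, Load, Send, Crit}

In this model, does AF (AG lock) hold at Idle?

AG lock: greatest fixpoint, start Z0 = {Idle, Req, Load, Crit}, keep only states in Sat with every successor in Z. Z1 = {Idle, Req, Crit}; Z2 = {Idle, Req}; fixed.
Sat(AG lock) = {Idle, Req}
AF (AG lock): least fixpoint, start Z0 = {Idle, Req}, add states with every successor in Z. Already a fixed point.
Sat(AF (AG lock)) = {Idle, Req}
Idle ∈ Sat(AF (AG lock)) = {Idle, Req}, so the formula holds at Idle.

Yes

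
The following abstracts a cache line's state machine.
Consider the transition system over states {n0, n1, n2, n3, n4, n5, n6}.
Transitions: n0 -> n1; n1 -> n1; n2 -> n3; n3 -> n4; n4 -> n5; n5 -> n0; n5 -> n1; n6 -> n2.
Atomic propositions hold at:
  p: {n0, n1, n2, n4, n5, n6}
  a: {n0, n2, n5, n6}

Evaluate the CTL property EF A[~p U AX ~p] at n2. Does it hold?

Yes

Sat(~p) = {n3}
Sat(AX ~p) = {s : every successor in {n3}} = {n2}
A[~p U AX ~p]: least fixpoint, start Z0 = Sat(AX ~p) = {n2}, add states in Sat(~p) with every successor in Z. Already a fixed point.
Sat(A[~p U AX ~p]) = {n2}
EF A[~p U AX ~p]: least fixpoint, start Z0 = {n2}, add states with some successor in Z. Z1 = {n2, n6}; fixed.
Sat(EF A[~p U AX ~p]) = {n2, n6}
n2 ∈ Sat(EF A[~p U AX ~p]) = {n2, n6}, so the formula holds at n2.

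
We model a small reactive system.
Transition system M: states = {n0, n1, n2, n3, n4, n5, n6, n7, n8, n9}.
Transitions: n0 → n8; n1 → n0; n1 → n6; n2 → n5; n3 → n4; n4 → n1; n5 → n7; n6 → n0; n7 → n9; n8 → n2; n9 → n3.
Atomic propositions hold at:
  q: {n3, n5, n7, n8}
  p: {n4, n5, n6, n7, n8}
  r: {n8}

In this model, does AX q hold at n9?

Yes

Sat(AX q) = {s : every successor in {n3, n5, n7, n8}} = {n0, n2, n5, n9}
n9 ∈ Sat(AX q) = {n0, n2, n5, n9}, so the formula holds at n9.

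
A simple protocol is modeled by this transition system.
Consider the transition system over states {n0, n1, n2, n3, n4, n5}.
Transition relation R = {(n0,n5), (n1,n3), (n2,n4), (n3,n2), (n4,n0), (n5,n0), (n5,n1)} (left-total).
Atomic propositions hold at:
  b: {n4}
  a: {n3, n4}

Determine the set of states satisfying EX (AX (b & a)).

Sat(b & a) = {n4}
Sat(AX (b & a)) = {s : every successor in {n4}} = {n2}
Sat(EX (AX (b & a))) = {s : some successor in {n2}} = {n3}

{n3}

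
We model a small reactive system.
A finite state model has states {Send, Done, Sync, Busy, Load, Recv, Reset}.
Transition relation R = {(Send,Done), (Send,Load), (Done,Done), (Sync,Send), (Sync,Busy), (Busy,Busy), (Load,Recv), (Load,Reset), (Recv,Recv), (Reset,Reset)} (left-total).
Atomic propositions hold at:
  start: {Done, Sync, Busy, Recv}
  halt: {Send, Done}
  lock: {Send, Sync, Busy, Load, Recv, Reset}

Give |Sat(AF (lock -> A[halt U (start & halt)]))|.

Sat(start & halt) = {Done}
A[halt U (start & halt)]: least fixpoint, start Z0 = Sat((start & halt)) = {Done}, add states in Sat(halt) with every successor in Z. Already a fixed point.
Sat(A[halt U (start & halt)]) = {Done}
Sat(lock -> A[halt U (start & halt)]) = {Done}
AF (lock -> A[halt U (start & halt)]): least fixpoint, start Z0 = {Done}, add states with every successor in Z. Already a fixed point.
Sat(AF (lock -> A[halt U (start & halt)])) = {Done}
|Sat(AF (lock -> A[halt U (start & halt)]))| = |{Done}| = 1.

1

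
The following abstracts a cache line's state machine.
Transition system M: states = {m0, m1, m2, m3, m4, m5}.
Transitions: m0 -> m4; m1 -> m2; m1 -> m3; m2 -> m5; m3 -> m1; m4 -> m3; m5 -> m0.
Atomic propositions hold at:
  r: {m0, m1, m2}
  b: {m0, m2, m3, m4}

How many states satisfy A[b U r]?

A[b U r]: least fixpoint, start Z0 = Sat(r) = {m0, m1, m2}, add states in Sat(b) with every successor in Z. Z1 = {m0, m1, m2, m3}; Z2 = {m0, m1, m2, m3, m4}; fixed.
Sat(A[b U r]) = {m0, m1, m2, m3, m4}
|Sat(A[b U r])| = |{m0, m1, m2, m3, m4}| = 5.

5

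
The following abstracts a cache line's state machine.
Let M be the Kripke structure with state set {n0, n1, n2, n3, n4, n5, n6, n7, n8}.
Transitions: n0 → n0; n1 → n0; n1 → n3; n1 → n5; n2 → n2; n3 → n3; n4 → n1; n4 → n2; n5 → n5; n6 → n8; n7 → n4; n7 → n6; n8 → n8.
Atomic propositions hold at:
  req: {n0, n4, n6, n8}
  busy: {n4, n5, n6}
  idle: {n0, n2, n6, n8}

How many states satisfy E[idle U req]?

4

E[idle U req]: least fixpoint, start Z0 = Sat(req) = {n0, n4, n6, n8}, add states in Sat(idle) with some successor in Z. Already a fixed point.
Sat(E[idle U req]) = {n0, n4, n6, n8}
|Sat(E[idle U req])| = |{n0, n4, n6, n8}| = 4.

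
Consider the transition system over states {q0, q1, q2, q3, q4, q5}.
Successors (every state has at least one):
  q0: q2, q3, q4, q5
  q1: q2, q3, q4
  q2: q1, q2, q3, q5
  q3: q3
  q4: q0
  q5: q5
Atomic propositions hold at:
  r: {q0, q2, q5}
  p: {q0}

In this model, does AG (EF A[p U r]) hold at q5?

Yes

A[p U r]: least fixpoint, start Z0 = Sat(r) = {q0, q2, q5}, add states in Sat(p) with every successor in Z. Already a fixed point.
Sat(A[p U r]) = {q0, q2, q5}
EF A[p U r]: least fixpoint, start Z0 = {q0, q2, q5}, add states with some successor in Z. Z1 = {q0, q1, q2, q4, q5}; fixed.
Sat(EF A[p U r]) = {q0, q1, q2, q4, q5}
AG (EF A[p U r]): greatest fixpoint, start Z0 = {q0, q1, q2, q4, q5}, keep only states in Sat with every successor in Z. Z1 = {q4, q5}; Z2 = {q5}; fixed.
Sat(AG (EF A[p U r])) = {q5}
q5 ∈ Sat(AG (EF A[p U r])) = {q5}, so the formula holds at q5.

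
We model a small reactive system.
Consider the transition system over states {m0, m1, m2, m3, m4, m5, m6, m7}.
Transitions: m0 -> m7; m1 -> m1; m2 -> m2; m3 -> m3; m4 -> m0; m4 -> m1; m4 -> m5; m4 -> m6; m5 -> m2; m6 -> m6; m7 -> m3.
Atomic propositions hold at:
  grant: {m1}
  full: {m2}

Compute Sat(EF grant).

EF grant: least fixpoint, start Z0 = {m1}, add states with some successor in Z. Z1 = {m1, m4}; fixed.
Sat(EF grant) = {m1, m4}

{m1, m4}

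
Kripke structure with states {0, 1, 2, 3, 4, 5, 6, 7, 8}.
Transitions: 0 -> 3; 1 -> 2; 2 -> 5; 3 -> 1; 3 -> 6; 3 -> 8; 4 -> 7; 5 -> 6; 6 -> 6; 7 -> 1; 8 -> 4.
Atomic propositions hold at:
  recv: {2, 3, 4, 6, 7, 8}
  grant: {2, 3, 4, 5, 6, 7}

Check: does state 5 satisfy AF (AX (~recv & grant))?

No

Sat(~recv) = {0, 1, 5}
Sat(~recv & grant) = {5}
Sat(AX (~recv & grant)) = {s : every successor in {5}} = {2}
AF (AX (~recv & grant)): least fixpoint, start Z0 = {2}, add states with every successor in Z. Z1 = {1, 2}; Z2 = {1, 2, 7}; Z3 = {1, 2, 4, 7}; Z4 = {1, 2, 4, 7, 8}; fixed.
Sat(AF (AX (~recv & grant))) = {1, 2, 4, 7, 8}
5 ∉ Sat(AF (AX (~recv & grant))) = {1, 2, 4, 7, 8}, so the formula does not hold at 5.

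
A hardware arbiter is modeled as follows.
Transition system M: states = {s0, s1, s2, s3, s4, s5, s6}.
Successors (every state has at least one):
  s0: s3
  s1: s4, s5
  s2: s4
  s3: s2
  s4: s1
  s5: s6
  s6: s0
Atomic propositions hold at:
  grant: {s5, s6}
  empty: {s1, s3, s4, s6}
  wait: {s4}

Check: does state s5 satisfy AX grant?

Sat(AX grant) = {s : every successor in {s5, s6}} = {s5}
s5 ∈ Sat(AX grant) = {s5}, so the formula holds at s5.

Yes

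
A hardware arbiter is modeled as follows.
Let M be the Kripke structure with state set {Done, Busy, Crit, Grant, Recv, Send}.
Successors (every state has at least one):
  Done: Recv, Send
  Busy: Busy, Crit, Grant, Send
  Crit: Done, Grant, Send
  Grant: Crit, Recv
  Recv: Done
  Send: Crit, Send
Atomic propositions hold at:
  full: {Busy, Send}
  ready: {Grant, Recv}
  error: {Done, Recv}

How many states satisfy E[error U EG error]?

EG error: greatest fixpoint, start Z0 = {Done, Recv}, keep only states in Sat with some successor in Z. Already a fixed point.
Sat(EG error) = {Done, Recv}
E[error U EG error]: least fixpoint, start Z0 = Sat(EG error) = {Done, Recv}, add states in Sat(error) with some successor in Z. Already a fixed point.
Sat(E[error U EG error]) = {Done, Recv}
|Sat(E[error U EG error])| = |{Done, Recv}| = 2.

2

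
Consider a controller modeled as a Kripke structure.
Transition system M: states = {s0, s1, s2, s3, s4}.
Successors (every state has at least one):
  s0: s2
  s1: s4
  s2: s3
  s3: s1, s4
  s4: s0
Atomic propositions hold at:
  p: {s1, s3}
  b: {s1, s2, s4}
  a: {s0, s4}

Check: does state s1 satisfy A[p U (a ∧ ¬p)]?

Yes

Sat(¬p) = {s0, s2, s4}
Sat(a ∧ ¬p) = {s0, s4}
A[p U (a ∧ ¬p)]: least fixpoint, start Z0 = Sat((a ∧ ¬p)) = {s0, s4}, add states in Sat(p) with every successor in Z. Z1 = {s0, s1, s4}; Z2 = {s0, s1, s3, s4}; fixed.
Sat(A[p U (a ∧ ¬p)]) = {s0, s1, s3, s4}
s1 ∈ Sat(A[p U (a ∧ ¬p)]) = {s0, s1, s3, s4}, so the formula holds at s1.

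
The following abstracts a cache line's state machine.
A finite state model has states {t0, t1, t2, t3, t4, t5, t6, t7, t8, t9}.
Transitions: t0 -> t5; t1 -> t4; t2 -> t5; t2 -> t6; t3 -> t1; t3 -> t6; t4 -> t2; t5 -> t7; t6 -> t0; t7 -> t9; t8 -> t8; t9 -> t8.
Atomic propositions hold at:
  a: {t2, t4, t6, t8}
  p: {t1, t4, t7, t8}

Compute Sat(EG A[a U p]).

{t8}

A[a U p]: least fixpoint, start Z0 = Sat(p) = {t1, t4, t7, t8}, add states in Sat(a) with every successor in Z. Already a fixed point.
Sat(A[a U p]) = {t1, t4, t7, t8}
EG A[a U p]: greatest fixpoint, start Z0 = {t1, t4, t7, t8}, keep only states in Sat with some successor in Z. Z1 = {t1, t8}; Z2 = {t8}; fixed.
Sat(EG A[a U p]) = {t8}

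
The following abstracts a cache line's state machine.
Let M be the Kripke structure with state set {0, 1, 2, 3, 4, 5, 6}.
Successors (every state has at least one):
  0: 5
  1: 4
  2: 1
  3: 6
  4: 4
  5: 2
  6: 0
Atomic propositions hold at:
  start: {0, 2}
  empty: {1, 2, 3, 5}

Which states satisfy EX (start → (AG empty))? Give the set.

AG empty: greatest fixpoint, start Z0 = {1, 2, 3, 5}, keep only states in Sat with every successor in Z. Z1 = {2, 5}; Z2 = {5}; Z3 = ∅; fixed.
Sat(AG empty) = ∅
Sat(start → (AG empty)) = {1, 3, 4, 5, 6}
Sat(EX (start → (AG empty))) = {s : some successor in {1, 3, 4, 5, 6}} = {0, 1, 2, 3, 4}

{0, 1, 2, 3, 4}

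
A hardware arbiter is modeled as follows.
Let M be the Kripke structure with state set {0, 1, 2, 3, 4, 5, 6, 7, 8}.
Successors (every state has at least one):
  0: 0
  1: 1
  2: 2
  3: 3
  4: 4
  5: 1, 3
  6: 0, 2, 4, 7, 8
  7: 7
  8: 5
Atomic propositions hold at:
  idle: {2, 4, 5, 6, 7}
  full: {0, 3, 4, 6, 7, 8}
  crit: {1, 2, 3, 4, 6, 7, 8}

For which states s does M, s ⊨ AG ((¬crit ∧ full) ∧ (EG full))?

{0}

Sat(¬crit) = {0, 5}
Sat(¬crit ∧ full) = {0}
EG full: greatest fixpoint, start Z0 = {0, 3, 4, 6, 7, 8}, keep only states in Sat with some successor in Z. Z1 = {0, 3, 4, 6, 7}; fixed.
Sat(EG full) = {0, 3, 4, 6, 7}
Sat((¬crit ∧ full) ∧ (EG full)) = {0}
AG ((¬crit ∧ full) ∧ (EG full)): greatest fixpoint, start Z0 = {0}, keep only states in Sat with every successor in Z. Already a fixed point.
Sat(AG ((¬crit ∧ full) ∧ (EG full))) = {0}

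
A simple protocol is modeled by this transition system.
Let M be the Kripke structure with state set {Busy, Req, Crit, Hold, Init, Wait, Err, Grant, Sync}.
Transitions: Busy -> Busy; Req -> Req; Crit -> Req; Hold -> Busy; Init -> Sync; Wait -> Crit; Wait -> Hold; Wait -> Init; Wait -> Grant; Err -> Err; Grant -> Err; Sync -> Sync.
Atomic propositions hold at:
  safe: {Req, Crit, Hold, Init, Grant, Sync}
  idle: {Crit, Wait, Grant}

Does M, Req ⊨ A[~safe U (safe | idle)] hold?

Sat(~safe) = {Busy, Wait, Err}
Sat(safe | idle) = {Req, Crit, Hold, Init, Wait, Grant, Sync}
A[~safe U (safe | idle)]: least fixpoint, start Z0 = Sat((safe | idle)) = {Req, Crit, Hold, Init, Wait, Grant, Sync}, add states in Sat(~safe) with every successor in Z. Already a fixed point.
Sat(A[~safe U (safe | idle)]) = {Req, Crit, Hold, Init, Wait, Grant, Sync}
Req ∈ Sat(A[~safe U (safe | idle)]) = {Req, Crit, Hold, Init, Wait, Grant, Sync}, so the formula holds at Req.

Yes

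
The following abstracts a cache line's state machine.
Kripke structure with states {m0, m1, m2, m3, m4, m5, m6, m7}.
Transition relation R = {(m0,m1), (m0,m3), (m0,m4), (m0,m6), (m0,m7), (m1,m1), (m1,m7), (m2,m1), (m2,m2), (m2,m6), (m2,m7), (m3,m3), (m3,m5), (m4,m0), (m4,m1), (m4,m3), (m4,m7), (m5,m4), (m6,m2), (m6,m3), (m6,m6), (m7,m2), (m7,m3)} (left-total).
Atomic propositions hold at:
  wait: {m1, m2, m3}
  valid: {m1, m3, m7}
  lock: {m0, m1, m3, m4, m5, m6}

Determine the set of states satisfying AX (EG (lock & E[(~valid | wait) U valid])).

{m3, m5}

Sat(~valid) = {m0, m2, m4, m5, m6}
Sat(~valid | wait) = {m0, m1, m2, m3, m4, m5, m6}
E[(~valid | wait) U valid]: least fixpoint, start Z0 = Sat(valid) = {m1, m3, m7}, add states in Sat(~valid | wait) with some successor in Z. Z1 = {m0, m1, m2, m3, m4, m6, m7}; Z2 = {m0, m1, m2, m3, m4, m5, m6, m7}; fixed.
Sat(E[(~valid | wait) U valid]) = {m0, m1, m2, m3, m4, m5, m6, m7}
Sat(lock & E[(~valid | wait) U valid]) = {m0, m1, m3, m4, m5, m6}
EG (lock & E[(~valid | wait) U valid]): greatest fixpoint, start Z0 = {m0, m1, m3, m4, m5, m6}, keep only states in Sat with some successor in Z. Already a fixed point.
Sat(EG (lock & E[(~valid | wait) U valid])) = {m0, m1, m3, m4, m5, m6}
Sat(AX (EG (lock & E[(~valid | wait) U valid]))) = {s : every successor in {m0, m1, m3, m4, m5, m6}} = {m3, m5}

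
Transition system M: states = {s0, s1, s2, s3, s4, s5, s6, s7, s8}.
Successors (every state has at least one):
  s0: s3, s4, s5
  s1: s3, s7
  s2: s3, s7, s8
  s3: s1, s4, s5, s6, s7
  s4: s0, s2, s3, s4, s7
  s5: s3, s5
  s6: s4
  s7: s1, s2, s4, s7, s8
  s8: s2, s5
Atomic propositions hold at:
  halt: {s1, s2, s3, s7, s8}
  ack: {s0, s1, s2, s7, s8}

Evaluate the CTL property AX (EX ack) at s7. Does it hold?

Sat(EX ack) = {s : some successor in {s0, s1, s2, s7, s8}} = {s1, s2, s3, s4, s7, s8}
Sat(AX (EX ack)) = {s : every successor in {s1, s2, s3, s4, s7, s8}} = {s1, s2, s6, s7}
s7 ∈ Sat(AX (EX ack)) = {s1, s2, s6, s7}, so the formula holds at s7.

Yes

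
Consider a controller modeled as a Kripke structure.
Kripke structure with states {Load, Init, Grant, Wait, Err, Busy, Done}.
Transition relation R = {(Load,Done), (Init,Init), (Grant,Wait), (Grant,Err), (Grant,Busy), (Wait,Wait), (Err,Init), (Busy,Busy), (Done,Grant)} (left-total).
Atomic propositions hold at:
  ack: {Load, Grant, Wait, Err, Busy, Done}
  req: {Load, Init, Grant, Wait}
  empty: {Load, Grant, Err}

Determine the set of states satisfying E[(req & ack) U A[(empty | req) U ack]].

{Load, Grant, Wait, Err, Busy, Done}

Sat(req & ack) = {Load, Grant, Wait}
Sat(empty | req) = {Load, Init, Grant, Wait, Err}
A[(empty | req) U ack]: least fixpoint, start Z0 = Sat(ack) = {Load, Grant, Wait, Err, Busy, Done}, add states in Sat(empty | req) with every successor in Z. Already a fixed point.
Sat(A[(empty | req) U ack]) = {Load, Grant, Wait, Err, Busy, Done}
E[(req & ack) U A[(empty | req) U ack]]: least fixpoint, start Z0 = Sat(A[(empty | req) U ack]) = {Load, Grant, Wait, Err, Busy, Done}, add states in Sat(req & ack) with some successor in Z. Already a fixed point.
Sat(E[(req & ack) U A[(empty | req) U ack]]) = {Load, Grant, Wait, Err, Busy, Done}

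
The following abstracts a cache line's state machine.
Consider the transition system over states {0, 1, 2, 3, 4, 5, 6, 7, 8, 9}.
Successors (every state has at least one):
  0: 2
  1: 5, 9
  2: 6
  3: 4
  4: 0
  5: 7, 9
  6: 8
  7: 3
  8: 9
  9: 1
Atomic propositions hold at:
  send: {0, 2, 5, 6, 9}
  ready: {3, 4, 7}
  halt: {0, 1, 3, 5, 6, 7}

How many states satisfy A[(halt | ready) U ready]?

Sat(halt | ready) = {0, 1, 3, 4, 5, 6, 7}
A[(halt | ready) U ready]: least fixpoint, start Z0 = Sat(ready) = {3, 4, 7}, add states in Sat(halt | ready) with every successor in Z. Already a fixed point.
Sat(A[(halt | ready) U ready]) = {3, 4, 7}
|Sat(A[(halt | ready) U ready])| = |{3, 4, 7}| = 3.

3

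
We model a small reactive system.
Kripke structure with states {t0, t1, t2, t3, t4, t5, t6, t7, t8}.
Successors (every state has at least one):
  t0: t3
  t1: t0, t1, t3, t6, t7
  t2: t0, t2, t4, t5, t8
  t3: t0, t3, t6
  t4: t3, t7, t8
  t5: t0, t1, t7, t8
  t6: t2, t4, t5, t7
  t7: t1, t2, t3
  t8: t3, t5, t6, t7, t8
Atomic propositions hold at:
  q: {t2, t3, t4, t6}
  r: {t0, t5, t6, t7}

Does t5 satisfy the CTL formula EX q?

No

Sat(EX q) = {s : some successor in {t2, t3, t4, t6}} = {t0, t1, t2, t3, t4, t6, t7, t8}
t5 ∉ Sat(EX q) = {t0, t1, t2, t3, t4, t6, t7, t8}, so the formula does not hold at t5.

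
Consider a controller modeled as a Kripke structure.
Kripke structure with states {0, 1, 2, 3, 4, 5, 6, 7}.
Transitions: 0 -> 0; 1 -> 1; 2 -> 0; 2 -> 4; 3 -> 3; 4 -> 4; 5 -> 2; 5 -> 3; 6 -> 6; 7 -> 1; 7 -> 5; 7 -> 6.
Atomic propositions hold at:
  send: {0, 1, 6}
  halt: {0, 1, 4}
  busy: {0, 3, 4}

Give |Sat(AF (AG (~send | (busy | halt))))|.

Sat(~send) = {2, 3, 4, 5, 7}
Sat(busy | halt) = {0, 1, 3, 4}
Sat(~send | (busy | halt)) = {0, 1, 2, 3, 4, 5, 7}
AG (~send | (busy | halt)): greatest fixpoint, start Z0 = {0, 1, 2, 3, 4, 5, 7}, keep only states in Sat with every successor in Z. Z1 = {0, 1, 2, 3, 4, 5}; fixed.
Sat(AG (~send | (busy | halt))) = {0, 1, 2, 3, 4, 5}
AF (AG (~send | (busy | halt))): least fixpoint, start Z0 = {0, 1, 2, 3, 4, 5}, add states with every successor in Z. Already a fixed point.
Sat(AF (AG (~send | (busy | halt)))) = {0, 1, 2, 3, 4, 5}
|Sat(AF (AG (~send | (busy | halt))))| = |{0, 1, 2, 3, 4, 5}| = 6.

6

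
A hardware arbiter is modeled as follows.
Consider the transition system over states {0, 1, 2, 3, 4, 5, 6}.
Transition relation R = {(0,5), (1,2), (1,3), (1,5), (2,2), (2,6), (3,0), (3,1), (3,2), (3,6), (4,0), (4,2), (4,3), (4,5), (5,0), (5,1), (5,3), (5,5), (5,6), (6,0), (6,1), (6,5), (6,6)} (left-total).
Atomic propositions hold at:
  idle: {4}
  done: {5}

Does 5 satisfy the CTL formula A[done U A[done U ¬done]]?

No

Sat(¬done) = {0, 1, 2, 3, 4, 6}
A[done U ¬done]: least fixpoint, start Z0 = Sat(¬done) = {0, 1, 2, 3, 4, 6}, add states in Sat(done) with every successor in Z. Already a fixed point.
Sat(A[done U ¬done]) = {0, 1, 2, 3, 4, 6}
A[done U A[done U ¬done]]: least fixpoint, start Z0 = Sat(A[done U ¬done]) = {0, 1, 2, 3, 4, 6}, add states in Sat(done) with every successor in Z. Already a fixed point.
Sat(A[done U A[done U ¬done]]) = {0, 1, 2, 3, 4, 6}
5 ∉ Sat(A[done U A[done U ¬done]]) = {0, 1, 2, 3, 4, 6}, so the formula does not hold at 5.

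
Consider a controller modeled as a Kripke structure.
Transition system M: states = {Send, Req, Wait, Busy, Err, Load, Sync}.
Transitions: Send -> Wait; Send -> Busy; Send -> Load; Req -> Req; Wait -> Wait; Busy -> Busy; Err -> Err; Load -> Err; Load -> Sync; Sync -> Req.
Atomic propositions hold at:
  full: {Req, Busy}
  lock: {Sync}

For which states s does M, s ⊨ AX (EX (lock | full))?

Sat(lock | full) = {Req, Busy, Sync}
Sat(EX (lock | full)) = {s : some successor in {Req, Busy, Sync}} = {Send, Req, Busy, Load, Sync}
Sat(AX (EX (lock | full))) = {s : every successor in {Send, Req, Busy, Load, Sync}} = {Req, Busy, Sync}

{Req, Busy, Sync}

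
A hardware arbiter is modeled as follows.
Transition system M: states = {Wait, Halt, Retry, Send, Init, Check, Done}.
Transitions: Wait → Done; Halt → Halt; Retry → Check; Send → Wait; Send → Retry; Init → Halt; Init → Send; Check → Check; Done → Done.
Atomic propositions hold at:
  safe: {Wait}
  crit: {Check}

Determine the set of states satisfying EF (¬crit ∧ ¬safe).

Sat(¬crit) = {Wait, Halt, Retry, Send, Init, Done}
Sat(¬safe) = {Halt, Retry, Send, Init, Check, Done}
Sat(¬crit ∧ ¬safe) = {Halt, Retry, Send, Init, Done}
EF (¬crit ∧ ¬safe): least fixpoint, start Z0 = {Halt, Retry, Send, Init, Done}, add states with some successor in Z. Z1 = {Wait, Halt, Retry, Send, Init, Done}; fixed.
Sat(EF (¬crit ∧ ¬safe)) = {Wait, Halt, Retry, Send, Init, Done}

{Wait, Halt, Retry, Send, Init, Done}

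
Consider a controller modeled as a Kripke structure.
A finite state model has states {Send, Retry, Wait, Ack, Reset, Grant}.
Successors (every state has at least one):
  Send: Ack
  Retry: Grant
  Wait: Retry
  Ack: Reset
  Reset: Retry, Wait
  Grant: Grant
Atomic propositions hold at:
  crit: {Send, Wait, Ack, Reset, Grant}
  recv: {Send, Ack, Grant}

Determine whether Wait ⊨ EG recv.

No

EG recv: greatest fixpoint, start Z0 = {Send, Ack, Grant}, keep only states in Sat with some successor in Z. Z1 = {Send, Grant}; Z2 = {Grant}; fixed.
Sat(EG recv) = {Grant}
Wait ∉ Sat(EG recv) = {Grant}, so the formula does not hold at Wait.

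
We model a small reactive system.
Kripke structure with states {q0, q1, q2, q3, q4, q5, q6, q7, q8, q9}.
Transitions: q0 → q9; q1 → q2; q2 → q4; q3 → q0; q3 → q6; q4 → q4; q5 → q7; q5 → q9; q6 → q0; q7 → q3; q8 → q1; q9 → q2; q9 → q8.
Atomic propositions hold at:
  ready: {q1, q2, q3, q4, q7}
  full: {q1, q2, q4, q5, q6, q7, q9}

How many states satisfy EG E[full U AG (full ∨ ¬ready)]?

8

Sat(¬ready) = {q0, q5, q6, q8, q9}
Sat(full ∨ ¬ready) = {q0, q1, q2, q4, q5, q6, q7, q8, q9}
AG (full ∨ ¬ready): greatest fixpoint, start Z0 = {q0, q1, q2, q4, q5, q6, q7, q8, q9}, keep only states in Sat with every successor in Z. Z1 = {q0, q1, q2, q4, q5, q6, q8, q9}; Z2 = {q0, q1, q2, q4, q6, q8, q9}; fixed.
Sat(AG (full ∨ ¬ready)) = {q0, q1, q2, q4, q6, q8, q9}
E[full U AG (full ∨ ¬ready)]: least fixpoint, start Z0 = Sat(AG (full ∨ ¬ready)) = {q0, q1, q2, q4, q6, q8, q9}, add states in Sat(full) with some successor in Z. Z1 = {q0, q1, q2, q4, q5, q6, q8, q9}; fixed.
Sat(E[full U AG (full ∨ ¬ready)]) = {q0, q1, q2, q4, q5, q6, q8, q9}
EG E[full U AG (full ∨ ¬ready)]: greatest fixpoint, start Z0 = {q0, q1, q2, q4, q5, q6, q8, q9}, keep only states in Sat with some successor in Z. Already a fixed point.
Sat(EG E[full U AG (full ∨ ¬ready)]) = {q0, q1, q2, q4, q5, q6, q8, q9}
|Sat(EG E[full U AG (full ∨ ¬ready)])| = |{q0, q1, q2, q4, q5, q6, q8, q9}| = 8.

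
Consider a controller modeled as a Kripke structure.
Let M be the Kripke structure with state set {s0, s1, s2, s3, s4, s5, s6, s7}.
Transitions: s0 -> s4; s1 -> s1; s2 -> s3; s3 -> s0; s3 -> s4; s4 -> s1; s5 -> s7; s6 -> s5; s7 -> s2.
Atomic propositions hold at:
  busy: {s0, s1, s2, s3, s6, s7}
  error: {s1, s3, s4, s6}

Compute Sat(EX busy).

Sat(EX busy) = {s : some successor in {s0, s1, s2, s3, s6, s7}} = {s1, s2, s3, s4, s5, s7}

{s1, s2, s3, s4, s5, s7}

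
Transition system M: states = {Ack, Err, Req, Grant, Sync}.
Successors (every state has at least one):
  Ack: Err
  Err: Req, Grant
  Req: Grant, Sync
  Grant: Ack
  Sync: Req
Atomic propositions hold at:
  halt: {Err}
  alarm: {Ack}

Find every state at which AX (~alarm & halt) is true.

Sat(~alarm) = {Err, Req, Grant, Sync}
Sat(~alarm & halt) = {Err}
Sat(AX (~alarm & halt)) = {s : every successor in {Err}} = {Ack}

{Ack}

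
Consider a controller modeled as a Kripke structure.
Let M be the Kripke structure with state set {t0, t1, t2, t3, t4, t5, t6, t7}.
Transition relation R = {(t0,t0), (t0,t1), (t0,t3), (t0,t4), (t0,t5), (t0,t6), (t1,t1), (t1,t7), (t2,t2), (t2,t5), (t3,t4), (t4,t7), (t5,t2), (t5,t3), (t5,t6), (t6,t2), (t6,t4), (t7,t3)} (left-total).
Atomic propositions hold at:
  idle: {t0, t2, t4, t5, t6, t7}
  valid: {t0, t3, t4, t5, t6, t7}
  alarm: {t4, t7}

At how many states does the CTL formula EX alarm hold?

5

Sat(EX alarm) = {s : some successor in {t4, t7}} = {t0, t1, t3, t4, t6}
|Sat(EX alarm)| = |{t0, t1, t3, t4, t6}| = 5.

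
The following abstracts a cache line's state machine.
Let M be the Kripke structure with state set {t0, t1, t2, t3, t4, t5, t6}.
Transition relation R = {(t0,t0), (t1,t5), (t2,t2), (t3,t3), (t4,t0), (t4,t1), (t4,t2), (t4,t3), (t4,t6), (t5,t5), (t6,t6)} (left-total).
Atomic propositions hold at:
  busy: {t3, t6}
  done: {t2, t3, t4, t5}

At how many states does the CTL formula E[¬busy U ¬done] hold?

Sat(¬busy) = {t0, t1, t2, t4, t5}
Sat(¬done) = {t0, t1, t6}
E[¬busy U ¬done]: least fixpoint, start Z0 = Sat(¬done) = {t0, t1, t6}, add states in Sat(¬busy) with some successor in Z. Z1 = {t0, t1, t4, t6}; fixed.
Sat(E[¬busy U ¬done]) = {t0, t1, t4, t6}
|Sat(E[¬busy U ¬done])| = |{t0, t1, t4, t6}| = 4.

4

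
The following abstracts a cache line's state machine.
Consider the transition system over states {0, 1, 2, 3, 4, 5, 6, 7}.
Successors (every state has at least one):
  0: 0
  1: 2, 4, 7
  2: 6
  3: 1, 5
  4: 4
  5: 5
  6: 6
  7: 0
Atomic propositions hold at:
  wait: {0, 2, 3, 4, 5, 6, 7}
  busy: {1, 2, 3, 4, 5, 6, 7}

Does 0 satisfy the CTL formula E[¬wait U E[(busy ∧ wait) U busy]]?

Sat(¬wait) = {1}
Sat(busy ∧ wait) = {2, 3, 4, 5, 6, 7}
E[(busy ∧ wait) U busy]: least fixpoint, start Z0 = Sat(busy) = {1, 2, 3, 4, 5, 6, 7}, add states in Sat(busy ∧ wait) with some successor in Z. Already a fixed point.
Sat(E[(busy ∧ wait) U busy]) = {1, 2, 3, 4, 5, 6, 7}
E[¬wait U E[(busy ∧ wait) U busy]]: least fixpoint, start Z0 = Sat(E[(busy ∧ wait) U busy]) = {1, 2, 3, 4, 5, 6, 7}, add states in Sat(¬wait) with some successor in Z. Already a fixed point.
Sat(E[¬wait U E[(busy ∧ wait) U busy]]) = {1, 2, 3, 4, 5, 6, 7}
0 ∉ Sat(E[¬wait U E[(busy ∧ wait) U busy]]) = {1, 2, 3, 4, 5, 6, 7}, so the formula does not hold at 0.

No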